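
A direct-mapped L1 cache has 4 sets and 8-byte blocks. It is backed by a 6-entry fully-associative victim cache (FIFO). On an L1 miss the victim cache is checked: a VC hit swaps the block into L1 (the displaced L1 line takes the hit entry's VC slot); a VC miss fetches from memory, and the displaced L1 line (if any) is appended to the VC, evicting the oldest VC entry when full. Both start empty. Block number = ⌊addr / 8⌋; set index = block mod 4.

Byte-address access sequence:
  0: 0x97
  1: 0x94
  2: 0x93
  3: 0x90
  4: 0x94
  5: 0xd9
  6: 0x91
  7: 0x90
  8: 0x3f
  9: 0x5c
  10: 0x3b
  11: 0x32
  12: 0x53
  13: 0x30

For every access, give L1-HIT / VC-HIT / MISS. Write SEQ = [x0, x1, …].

#0 0x97→b18/s2 MISS; vc=[]
#1 0x94→b18/s2 L1-HIT; vc=[]
#2 0x93→b18/s2 L1-HIT; vc=[]
#3 0x90→b18/s2 L1-HIT; vc=[]
#4 0x94→b18/s2 L1-HIT; vc=[]
#5 0xd9→b27/s3 MISS; vc=[]
#6 0x91→b18/s2 L1-HIT; vc=[]
#7 0x90→b18/s2 L1-HIT; vc=[]
#8 0x3f→b7/s3 MISS; vc=[27]
#9 0x5c→b11/s3 MISS; vc=[27,7]
#10 0x3b→b7/s3 VC-HIT; vc=[27,11]
#11 0x32→b6/s2 MISS; vc=[27,11,18]
#12 0x53→b10/s2 MISS; vc=[27,11,18,6]
#13 0x30→b6/s2 VC-HIT; vc=[27,11,18,10]

SEQ = [MISS, L1-HIT, L1-HIT, L1-HIT, L1-HIT, MISS, L1-HIT, L1-HIT, MISS, MISS, VC-HIT, MISS, MISS, VC-HIT]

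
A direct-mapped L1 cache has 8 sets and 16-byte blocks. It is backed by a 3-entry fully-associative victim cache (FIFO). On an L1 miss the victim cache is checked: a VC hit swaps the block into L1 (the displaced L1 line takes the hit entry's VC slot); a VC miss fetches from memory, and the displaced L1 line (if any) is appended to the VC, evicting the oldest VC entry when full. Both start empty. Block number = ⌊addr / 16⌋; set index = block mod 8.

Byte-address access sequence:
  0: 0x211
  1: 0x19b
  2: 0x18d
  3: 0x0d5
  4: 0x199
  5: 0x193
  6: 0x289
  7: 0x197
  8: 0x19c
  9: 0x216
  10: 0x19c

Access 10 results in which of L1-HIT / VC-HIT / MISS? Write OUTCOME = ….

#0 0x211→b33/s1 MISS; vc=[]
#1 0x19b→b25/s1 MISS; vc=[33]
#2 0x18d→b24/s0 MISS; vc=[33]
#3 0xd5→b13/s5 MISS; vc=[33]
#4 0x199→b25/s1 L1-HIT; vc=[33]
#5 0x193→b25/s1 L1-HIT; vc=[33]
#6 0x289→b40/s0 MISS; vc=[33,24]
#7 0x197→b25/s1 L1-HIT; vc=[33,24]
#8 0x19c→b25/s1 L1-HIT; vc=[33,24]
#9 0x216→b33/s1 VC-HIT; vc=[25,24]
#10 0x19c→b25/s1 VC-HIT; vc=[33,24]

OUTCOME = VC-HIT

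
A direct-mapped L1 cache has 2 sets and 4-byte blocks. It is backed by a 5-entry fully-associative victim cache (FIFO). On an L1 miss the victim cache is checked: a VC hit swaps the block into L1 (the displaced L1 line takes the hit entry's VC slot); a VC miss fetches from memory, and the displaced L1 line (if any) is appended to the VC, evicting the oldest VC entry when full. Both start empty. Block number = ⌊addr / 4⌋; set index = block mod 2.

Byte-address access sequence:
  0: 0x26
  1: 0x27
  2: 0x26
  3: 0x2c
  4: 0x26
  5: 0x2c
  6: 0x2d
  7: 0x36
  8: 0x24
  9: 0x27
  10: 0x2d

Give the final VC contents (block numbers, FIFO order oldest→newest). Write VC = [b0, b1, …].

0: 0x26 (blk 9, set 1) → MISS  vc=[]
1: 0x27 (blk 9, set 1) → L1-HIT  vc=[]
2: 0x26 (blk 9, set 1) → L1-HIT  vc=[]
3: 0x2c (blk 11, set 1) → MISS  vc=[9]
4: 0x26 (blk 9, set 1) → VC-HIT  vc=[11]
5: 0x2c (blk 11, set 1) → VC-HIT  vc=[9]
6: 0x2d (blk 11, set 1) → L1-HIT  vc=[9]
7: 0x36 (blk 13, set 1) → MISS  vc=[9, 11]
8: 0x24 (blk 9, set 1) → VC-HIT  vc=[13, 11]
9: 0x27 (blk 9, set 1) → L1-HIT  vc=[13, 11]
10: 0x2d (blk 11, set 1) → VC-HIT  vc=[13, 9]

VC = [13, 9]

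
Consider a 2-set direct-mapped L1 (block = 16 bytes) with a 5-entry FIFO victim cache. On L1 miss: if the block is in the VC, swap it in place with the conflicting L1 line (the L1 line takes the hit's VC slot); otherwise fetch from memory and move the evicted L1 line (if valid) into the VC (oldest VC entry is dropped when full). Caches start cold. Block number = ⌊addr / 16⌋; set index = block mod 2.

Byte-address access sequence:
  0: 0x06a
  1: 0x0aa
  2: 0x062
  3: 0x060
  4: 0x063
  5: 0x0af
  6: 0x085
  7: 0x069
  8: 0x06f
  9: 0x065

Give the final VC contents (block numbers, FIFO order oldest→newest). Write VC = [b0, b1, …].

#0 0x6a→b6/s0 MISS; vc=[]
#1 0xaa→b10/s0 MISS; vc=[6]
#2 0x62→b6/s0 VC-HIT; vc=[10]
#3 0x60→b6/s0 L1-HIT; vc=[10]
#4 0x63→b6/s0 L1-HIT; vc=[10]
#5 0xaf→b10/s0 VC-HIT; vc=[6]
#6 0x85→b8/s0 MISS; vc=[6,10]
#7 0x69→b6/s0 VC-HIT; vc=[8,10]
#8 0x6f→b6/s0 L1-HIT; vc=[8,10]
#9 0x65→b6/s0 L1-HIT; vc=[8,10]

VC = [8, 10]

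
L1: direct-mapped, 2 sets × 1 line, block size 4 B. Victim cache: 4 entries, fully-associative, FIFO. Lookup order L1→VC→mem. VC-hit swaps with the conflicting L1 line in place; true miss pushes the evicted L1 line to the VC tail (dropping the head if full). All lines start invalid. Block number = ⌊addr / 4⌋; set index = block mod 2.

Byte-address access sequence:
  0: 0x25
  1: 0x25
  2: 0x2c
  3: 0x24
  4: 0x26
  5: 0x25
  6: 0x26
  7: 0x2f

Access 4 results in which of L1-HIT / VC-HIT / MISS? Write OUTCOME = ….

  [0] addr=0x25 blk=9 s=1: MISS | VC []
  [1] addr=0x25 blk=9 s=1: L1-HIT | VC []
  [2] addr=0x2c blk=11 s=1: MISS | VC [9]
  [3] addr=0x24 blk=9 s=1: VC-HIT | VC [11]
  [4] addr=0x26 blk=9 s=1: L1-HIT | VC [11]
  [5] addr=0x25 blk=9 s=1: L1-HIT | VC [11]
  [6] addr=0x26 blk=9 s=1: L1-HIT | VC [11]
  [7] addr=0x2f blk=11 s=1: VC-HIT | VC [9]

OUTCOME = L1-HIT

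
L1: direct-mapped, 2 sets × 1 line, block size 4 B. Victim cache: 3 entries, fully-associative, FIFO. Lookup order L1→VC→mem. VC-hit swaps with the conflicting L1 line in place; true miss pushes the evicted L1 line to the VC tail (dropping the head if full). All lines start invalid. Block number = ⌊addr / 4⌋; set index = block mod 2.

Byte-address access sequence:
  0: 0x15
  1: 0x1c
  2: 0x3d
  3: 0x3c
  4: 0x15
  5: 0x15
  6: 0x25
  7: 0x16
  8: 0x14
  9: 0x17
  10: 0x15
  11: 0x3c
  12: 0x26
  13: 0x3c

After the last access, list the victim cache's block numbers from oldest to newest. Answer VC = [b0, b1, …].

#0 0x15→b5/s1 MISS; vc=[]
#1 0x1c→b7/s1 MISS; vc=[5]
#2 0x3d→b15/s1 MISS; vc=[5,7]
#3 0x3c→b15/s1 L1-HIT; vc=[5,7]
#4 0x15→b5/s1 VC-HIT; vc=[15,7]
#5 0x15→b5/s1 L1-HIT; vc=[15,7]
#6 0x25→b9/s1 MISS; vc=[15,7,5]
#7 0x16→b5/s1 VC-HIT; vc=[15,7,9]
#8 0x14→b5/s1 L1-HIT; vc=[15,7,9]
#9 0x17→b5/s1 L1-HIT; vc=[15,7,9]
#10 0x15→b5/s1 L1-HIT; vc=[15,7,9]
#11 0x3c→b15/s1 VC-HIT; vc=[5,7,9]
#12 0x26→b9/s1 VC-HIT; vc=[5,7,15]
#13 0x3c→b15/s1 VC-HIT; vc=[5,7,9]

VC = [5, 7, 9]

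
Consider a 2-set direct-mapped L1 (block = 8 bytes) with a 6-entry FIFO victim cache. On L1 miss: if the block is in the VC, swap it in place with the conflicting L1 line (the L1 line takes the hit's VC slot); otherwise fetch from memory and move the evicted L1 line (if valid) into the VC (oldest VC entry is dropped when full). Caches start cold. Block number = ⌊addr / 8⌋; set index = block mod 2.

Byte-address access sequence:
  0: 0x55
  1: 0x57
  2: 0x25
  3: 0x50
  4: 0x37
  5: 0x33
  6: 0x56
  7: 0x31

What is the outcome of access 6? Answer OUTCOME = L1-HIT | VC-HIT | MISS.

#0 0x55→b10/s0 MISS; vc=[]
#1 0x57→b10/s0 L1-HIT; vc=[]
#2 0x25→b4/s0 MISS; vc=[10]
#3 0x50→b10/s0 VC-HIT; vc=[4]
#4 0x37→b6/s0 MISS; vc=[4,10]
#5 0x33→b6/s0 L1-HIT; vc=[4,10]
#6 0x56→b10/s0 VC-HIT; vc=[4,6]
#7 0x31→b6/s0 VC-HIT; vc=[4,10]

OUTCOME = VC-HIT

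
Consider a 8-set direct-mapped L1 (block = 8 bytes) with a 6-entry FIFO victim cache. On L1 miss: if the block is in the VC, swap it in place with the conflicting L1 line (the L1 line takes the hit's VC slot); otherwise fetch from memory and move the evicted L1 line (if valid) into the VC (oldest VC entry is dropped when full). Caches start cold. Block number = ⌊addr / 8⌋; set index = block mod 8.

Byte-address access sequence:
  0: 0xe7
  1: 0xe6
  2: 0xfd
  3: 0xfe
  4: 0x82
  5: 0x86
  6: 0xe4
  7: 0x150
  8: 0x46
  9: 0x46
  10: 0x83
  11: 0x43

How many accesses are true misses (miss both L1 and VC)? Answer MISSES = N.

MISSES = 5

  [0] addr=0xe7 blk=28 s=4: MISS | VC []
  [1] addr=0xe6 blk=28 s=4: L1-HIT | VC []
  [2] addr=0xfd blk=31 s=7: MISS | VC []
  [3] addr=0xfe blk=31 s=7: L1-HIT | VC []
  [4] addr=0x82 blk=16 s=0: MISS | VC []
  [5] addr=0x86 blk=16 s=0: L1-HIT | VC []
  [6] addr=0xe4 blk=28 s=4: L1-HIT | VC []
  [7] addr=0x150 blk=42 s=2: MISS | VC []
  [8] addr=0x46 blk=8 s=0: MISS | VC [16]
  [9] addr=0x46 blk=8 s=0: L1-HIT | VC [16]
  [10] addr=0x83 blk=16 s=0: VC-HIT | VC [8]
  [11] addr=0x43 blk=8 s=0: VC-HIT | VC [16]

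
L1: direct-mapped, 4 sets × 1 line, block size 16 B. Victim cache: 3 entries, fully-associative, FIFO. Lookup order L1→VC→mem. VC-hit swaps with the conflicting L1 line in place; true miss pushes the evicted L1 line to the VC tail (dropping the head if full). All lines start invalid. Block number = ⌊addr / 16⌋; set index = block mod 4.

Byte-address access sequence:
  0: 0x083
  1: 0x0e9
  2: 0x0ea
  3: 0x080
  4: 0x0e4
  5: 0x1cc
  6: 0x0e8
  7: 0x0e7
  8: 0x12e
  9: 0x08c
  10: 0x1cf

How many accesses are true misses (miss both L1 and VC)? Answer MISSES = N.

0: 0x83 (blk 8, set 0) → MISS  vc=[]
1: 0xe9 (blk 14, set 2) → MISS  vc=[]
2: 0xea (blk 14, set 2) → L1-HIT  vc=[]
3: 0x80 (blk 8, set 0) → L1-HIT  vc=[]
4: 0xe4 (blk 14, set 2) → L1-HIT  vc=[]
5: 0x1cc (blk 28, set 0) → MISS  vc=[8]
6: 0xe8 (blk 14, set 2) → L1-HIT  vc=[8]
7: 0xe7 (blk 14, set 2) → L1-HIT  vc=[8]
8: 0x12e (blk 18, set 2) → MISS  vc=[8, 14]
9: 0x8c (blk 8, set 0) → VC-HIT  vc=[28, 14]
10: 0x1cf (blk 28, set 0) → VC-HIT  vc=[8, 14]

MISSES = 4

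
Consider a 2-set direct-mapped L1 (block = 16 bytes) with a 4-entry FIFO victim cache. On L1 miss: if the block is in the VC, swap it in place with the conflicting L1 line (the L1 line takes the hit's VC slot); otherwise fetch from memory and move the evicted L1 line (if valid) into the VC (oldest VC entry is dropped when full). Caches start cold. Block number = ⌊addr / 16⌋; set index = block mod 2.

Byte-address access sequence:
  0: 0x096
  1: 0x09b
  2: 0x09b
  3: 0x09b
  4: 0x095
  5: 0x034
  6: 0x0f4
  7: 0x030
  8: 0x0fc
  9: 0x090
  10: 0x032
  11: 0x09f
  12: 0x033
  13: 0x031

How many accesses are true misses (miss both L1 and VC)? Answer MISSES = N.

MISSES = 3

  [0] addr=0x96 blk=9 s=1: MISS | VC []
  [1] addr=0x9b blk=9 s=1: L1-HIT | VC []
  [2] addr=0x9b blk=9 s=1: L1-HIT | VC []
  [3] addr=0x9b blk=9 s=1: L1-HIT | VC []
  [4] addr=0x95 blk=9 s=1: L1-HIT | VC []
  [5] addr=0x34 blk=3 s=1: MISS | VC [9]
  [6] addr=0xf4 blk=15 s=1: MISS | VC [9, 3]
  [7] addr=0x30 blk=3 s=1: VC-HIT | VC [9, 15]
  [8] addr=0xfc blk=15 s=1: VC-HIT | VC [9, 3]
  [9] addr=0x90 blk=9 s=1: VC-HIT | VC [15, 3]
  [10] addr=0x32 blk=3 s=1: VC-HIT | VC [15, 9]
  [11] addr=0x9f blk=9 s=1: VC-HIT | VC [15, 3]
  [12] addr=0x33 blk=3 s=1: VC-HIT | VC [15, 9]
  [13] addr=0x31 blk=3 s=1: L1-HIT | VC [15, 9]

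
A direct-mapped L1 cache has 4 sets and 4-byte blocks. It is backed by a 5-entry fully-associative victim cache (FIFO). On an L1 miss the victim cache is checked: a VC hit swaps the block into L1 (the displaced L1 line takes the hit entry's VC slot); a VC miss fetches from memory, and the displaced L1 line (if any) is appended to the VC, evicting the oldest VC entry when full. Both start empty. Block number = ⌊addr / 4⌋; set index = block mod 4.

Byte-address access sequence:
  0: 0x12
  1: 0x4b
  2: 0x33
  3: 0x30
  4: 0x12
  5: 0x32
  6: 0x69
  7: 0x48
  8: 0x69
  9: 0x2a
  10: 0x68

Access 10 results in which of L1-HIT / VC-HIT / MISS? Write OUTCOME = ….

OUTCOME = VC-HIT

0: 0x12 (blk 4, set 0) → MISS  vc=[]
1: 0x4b (blk 18, set 2) → MISS  vc=[]
2: 0x33 (blk 12, set 0) → MISS  vc=[4]
3: 0x30 (blk 12, set 0) → L1-HIT  vc=[4]
4: 0x12 (blk 4, set 0) → VC-HIT  vc=[12]
5: 0x32 (blk 12, set 0) → VC-HIT  vc=[4]
6: 0x69 (blk 26, set 2) → MISS  vc=[4, 18]
7: 0x48 (blk 18, set 2) → VC-HIT  vc=[4, 26]
8: 0x69 (blk 26, set 2) → VC-HIT  vc=[4, 18]
9: 0x2a (blk 10, set 2) → MISS  vc=[4, 18, 26]
10: 0x68 (blk 26, set 2) → VC-HIT  vc=[4, 18, 10]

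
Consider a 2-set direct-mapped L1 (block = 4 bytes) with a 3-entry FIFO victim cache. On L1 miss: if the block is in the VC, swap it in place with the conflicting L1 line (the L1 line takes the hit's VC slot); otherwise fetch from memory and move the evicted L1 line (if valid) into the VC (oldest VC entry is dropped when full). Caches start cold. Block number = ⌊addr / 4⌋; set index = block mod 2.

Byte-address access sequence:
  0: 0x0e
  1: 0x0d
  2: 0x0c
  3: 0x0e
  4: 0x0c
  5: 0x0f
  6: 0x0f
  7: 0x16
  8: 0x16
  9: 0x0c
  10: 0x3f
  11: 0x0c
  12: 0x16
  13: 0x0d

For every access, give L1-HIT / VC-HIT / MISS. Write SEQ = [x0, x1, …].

  [0] addr=0xe blk=3 s=1: MISS | VC []
  [1] addr=0xd blk=3 s=1: L1-HIT | VC []
  [2] addr=0xc blk=3 s=1: L1-HIT | VC []
  [3] addr=0xe blk=3 s=1: L1-HIT | VC []
  [4] addr=0xc blk=3 s=1: L1-HIT | VC []
  [5] addr=0xf blk=3 s=1: L1-HIT | VC []
  [6] addr=0xf blk=3 s=1: L1-HIT | VC []
  [7] addr=0x16 blk=5 s=1: MISS | VC [3]
  [8] addr=0x16 blk=5 s=1: L1-HIT | VC [3]
  [9] addr=0xc blk=3 s=1: VC-HIT | VC [5]
  [10] addr=0x3f blk=15 s=1: MISS | VC [5, 3]
  [11] addr=0xc blk=3 s=1: VC-HIT | VC [5, 15]
  [12] addr=0x16 blk=5 s=1: VC-HIT | VC [3, 15]
  [13] addr=0xd blk=3 s=1: VC-HIT | VC [5, 15]

SEQ = [MISS, L1-HIT, L1-HIT, L1-HIT, L1-HIT, L1-HIT, L1-HIT, MISS, L1-HIT, VC-HIT, MISS, VC-HIT, VC-HIT, VC-HIT]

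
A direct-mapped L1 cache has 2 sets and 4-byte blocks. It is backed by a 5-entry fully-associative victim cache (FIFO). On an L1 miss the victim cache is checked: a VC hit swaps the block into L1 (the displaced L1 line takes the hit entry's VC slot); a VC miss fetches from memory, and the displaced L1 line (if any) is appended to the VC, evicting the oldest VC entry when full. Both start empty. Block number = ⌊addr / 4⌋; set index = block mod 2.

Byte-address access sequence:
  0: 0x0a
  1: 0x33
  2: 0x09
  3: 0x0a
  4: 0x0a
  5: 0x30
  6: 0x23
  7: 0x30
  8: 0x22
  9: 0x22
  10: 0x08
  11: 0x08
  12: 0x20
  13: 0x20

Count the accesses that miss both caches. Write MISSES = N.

MISSES = 3

0: 0xa (blk 2, set 0) → MISS  vc=[]
1: 0x33 (blk 12, set 0) → MISS  vc=[2]
2: 0x9 (blk 2, set 0) → VC-HIT  vc=[12]
3: 0xa (blk 2, set 0) → L1-HIT  vc=[12]
4: 0xa (blk 2, set 0) → L1-HIT  vc=[12]
5: 0x30 (blk 12, set 0) → VC-HIT  vc=[2]
6: 0x23 (blk 8, set 0) → MISS  vc=[2, 12]
7: 0x30 (blk 12, set 0) → VC-HIT  vc=[2, 8]
8: 0x22 (blk 8, set 0) → VC-HIT  vc=[2, 12]
9: 0x22 (blk 8, set 0) → L1-HIT  vc=[2, 12]
10: 0x8 (blk 2, set 0) → VC-HIT  vc=[8, 12]
11: 0x8 (blk 2, set 0) → L1-HIT  vc=[8, 12]
12: 0x20 (blk 8, set 0) → VC-HIT  vc=[2, 12]
13: 0x20 (blk 8, set 0) → L1-HIT  vc=[2, 12]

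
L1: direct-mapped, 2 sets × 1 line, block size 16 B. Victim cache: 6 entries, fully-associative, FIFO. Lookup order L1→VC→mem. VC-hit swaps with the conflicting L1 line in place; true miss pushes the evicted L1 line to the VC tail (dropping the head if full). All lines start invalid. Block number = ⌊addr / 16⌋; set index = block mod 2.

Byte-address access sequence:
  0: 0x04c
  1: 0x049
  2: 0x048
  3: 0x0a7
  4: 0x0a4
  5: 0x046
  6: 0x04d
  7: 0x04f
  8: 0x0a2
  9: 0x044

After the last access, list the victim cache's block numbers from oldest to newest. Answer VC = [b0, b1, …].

VC = [10]

0: 0x4c (blk 4, set 0) → MISS  vc=[]
1: 0x49 (blk 4, set 0) → L1-HIT  vc=[]
2: 0x48 (blk 4, set 0) → L1-HIT  vc=[]
3: 0xa7 (blk 10, set 0) → MISS  vc=[4]
4: 0xa4 (blk 10, set 0) → L1-HIT  vc=[4]
5: 0x46 (blk 4, set 0) → VC-HIT  vc=[10]
6: 0x4d (blk 4, set 0) → L1-HIT  vc=[10]
7: 0x4f (blk 4, set 0) → L1-HIT  vc=[10]
8: 0xa2 (blk 10, set 0) → VC-HIT  vc=[4]
9: 0x44 (blk 4, set 0) → VC-HIT  vc=[10]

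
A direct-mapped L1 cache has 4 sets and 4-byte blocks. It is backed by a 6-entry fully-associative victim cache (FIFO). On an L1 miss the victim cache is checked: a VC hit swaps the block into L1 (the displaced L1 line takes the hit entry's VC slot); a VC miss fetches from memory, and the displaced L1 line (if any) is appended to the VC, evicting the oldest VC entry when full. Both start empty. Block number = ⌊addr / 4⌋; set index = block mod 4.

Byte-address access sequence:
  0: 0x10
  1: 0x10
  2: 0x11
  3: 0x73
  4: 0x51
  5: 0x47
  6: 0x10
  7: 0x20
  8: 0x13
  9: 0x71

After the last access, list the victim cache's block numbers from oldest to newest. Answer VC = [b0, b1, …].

0: 0x10 (blk 4, set 0) → MISS  vc=[]
1: 0x10 (blk 4, set 0) → L1-HIT  vc=[]
2: 0x11 (blk 4, set 0) → L1-HIT  vc=[]
3: 0x73 (blk 28, set 0) → MISS  vc=[4]
4: 0x51 (blk 20, set 0) → MISS  vc=[4, 28]
5: 0x47 (blk 17, set 1) → MISS  vc=[4, 28]
6: 0x10 (blk 4, set 0) → VC-HIT  vc=[20, 28]
7: 0x20 (blk 8, set 0) → MISS  vc=[20, 28, 4]
8: 0x13 (blk 4, set 0) → VC-HIT  vc=[20, 28, 8]
9: 0x71 (blk 28, set 0) → VC-HIT  vc=[20, 4, 8]

VC = [20, 4, 8]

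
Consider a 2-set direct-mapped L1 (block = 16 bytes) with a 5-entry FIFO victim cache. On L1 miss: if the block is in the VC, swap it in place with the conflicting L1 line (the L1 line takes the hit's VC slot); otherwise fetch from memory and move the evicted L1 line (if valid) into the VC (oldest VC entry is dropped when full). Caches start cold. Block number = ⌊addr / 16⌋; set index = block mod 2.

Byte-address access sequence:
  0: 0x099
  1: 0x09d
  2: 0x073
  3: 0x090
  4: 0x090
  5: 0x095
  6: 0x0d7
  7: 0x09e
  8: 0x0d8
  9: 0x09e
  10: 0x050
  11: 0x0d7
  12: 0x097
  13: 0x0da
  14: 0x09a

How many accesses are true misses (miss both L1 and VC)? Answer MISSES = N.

MISSES = 4

  [0] addr=0x99 blk=9 s=1: MISS | VC []
  [1] addr=0x9d blk=9 s=1: L1-HIT | VC []
  [2] addr=0x73 blk=7 s=1: MISS | VC [9]
  [3] addr=0x90 blk=9 s=1: VC-HIT | VC [7]
  [4] addr=0x90 blk=9 s=1: L1-HIT | VC [7]
  [5] addr=0x95 blk=9 s=1: L1-HIT | VC [7]
  [6] addr=0xd7 blk=13 s=1: MISS | VC [7, 9]
  [7] addr=0x9e blk=9 s=1: VC-HIT | VC [7, 13]
  [8] addr=0xd8 blk=13 s=1: VC-HIT | VC [7, 9]
  [9] addr=0x9e blk=9 s=1: VC-HIT | VC [7, 13]
  [10] addr=0x50 blk=5 s=1: MISS | VC [7, 13, 9]
  [11] addr=0xd7 blk=13 s=1: VC-HIT | VC [7, 5, 9]
  [12] addr=0x97 blk=9 s=1: VC-HIT | VC [7, 5, 13]
  [13] addr=0xda blk=13 s=1: VC-HIT | VC [7, 5, 9]
  [14] addr=0x9a blk=9 s=1: VC-HIT | VC [7, 5, 13]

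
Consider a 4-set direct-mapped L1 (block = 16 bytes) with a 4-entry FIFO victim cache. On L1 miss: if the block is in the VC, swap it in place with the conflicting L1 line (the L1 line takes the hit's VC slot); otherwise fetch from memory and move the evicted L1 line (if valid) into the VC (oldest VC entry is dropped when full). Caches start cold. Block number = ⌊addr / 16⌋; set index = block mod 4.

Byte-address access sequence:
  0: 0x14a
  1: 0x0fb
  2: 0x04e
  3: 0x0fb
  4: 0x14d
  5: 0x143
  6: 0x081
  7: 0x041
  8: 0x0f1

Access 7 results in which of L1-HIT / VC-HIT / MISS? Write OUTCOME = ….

OUTCOME = VC-HIT

  [0] addr=0x14a blk=20 s=0: MISS | VC []
  [1] addr=0xfb blk=15 s=3: MISS | VC []
  [2] addr=0x4e blk=4 s=0: MISS | VC [20]
  [3] addr=0xfb blk=15 s=3: L1-HIT | VC [20]
  [4] addr=0x14d blk=20 s=0: VC-HIT | VC [4]
  [5] addr=0x143 blk=20 s=0: L1-HIT | VC [4]
  [6] addr=0x81 blk=8 s=0: MISS | VC [4, 20]
  [7] addr=0x41 blk=4 s=0: VC-HIT | VC [8, 20]
  [8] addr=0xf1 blk=15 s=3: L1-HIT | VC [8, 20]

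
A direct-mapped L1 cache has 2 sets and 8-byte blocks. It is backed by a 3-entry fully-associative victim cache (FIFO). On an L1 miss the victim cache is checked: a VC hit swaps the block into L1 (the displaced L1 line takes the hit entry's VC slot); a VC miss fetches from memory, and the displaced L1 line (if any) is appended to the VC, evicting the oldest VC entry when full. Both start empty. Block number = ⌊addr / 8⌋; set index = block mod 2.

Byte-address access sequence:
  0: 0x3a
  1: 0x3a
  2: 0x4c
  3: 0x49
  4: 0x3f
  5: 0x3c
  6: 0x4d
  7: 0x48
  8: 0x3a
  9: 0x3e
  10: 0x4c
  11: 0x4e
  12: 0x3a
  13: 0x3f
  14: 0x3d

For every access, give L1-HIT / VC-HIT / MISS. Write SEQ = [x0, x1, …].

  [0] addr=0x3a blk=7 s=1: MISS | VC []
  [1] addr=0x3a blk=7 s=1: L1-HIT | VC []
  [2] addr=0x4c blk=9 s=1: MISS | VC [7]
  [3] addr=0x49 blk=9 s=1: L1-HIT | VC [7]
  [4] addr=0x3f blk=7 s=1: VC-HIT | VC [9]
  [5] addr=0x3c blk=7 s=1: L1-HIT | VC [9]
  [6] addr=0x4d blk=9 s=1: VC-HIT | VC [7]
  [7] addr=0x48 blk=9 s=1: L1-HIT | VC [7]
  [8] addr=0x3a blk=7 s=1: VC-HIT | VC [9]
  [9] addr=0x3e blk=7 s=1: L1-HIT | VC [9]
  [10] addr=0x4c blk=9 s=1: VC-HIT | VC [7]
  [11] addr=0x4e blk=9 s=1: L1-HIT | VC [7]
  [12] addr=0x3a blk=7 s=1: VC-HIT | VC [9]
  [13] addr=0x3f blk=7 s=1: L1-HIT | VC [9]
  [14] addr=0x3d blk=7 s=1: L1-HIT | VC [9]

SEQ = [MISS, L1-HIT, MISS, L1-HIT, VC-HIT, L1-HIT, VC-HIT, L1-HIT, VC-HIT, L1-HIT, VC-HIT, L1-HIT, VC-HIT, L1-HIT, L1-HIT]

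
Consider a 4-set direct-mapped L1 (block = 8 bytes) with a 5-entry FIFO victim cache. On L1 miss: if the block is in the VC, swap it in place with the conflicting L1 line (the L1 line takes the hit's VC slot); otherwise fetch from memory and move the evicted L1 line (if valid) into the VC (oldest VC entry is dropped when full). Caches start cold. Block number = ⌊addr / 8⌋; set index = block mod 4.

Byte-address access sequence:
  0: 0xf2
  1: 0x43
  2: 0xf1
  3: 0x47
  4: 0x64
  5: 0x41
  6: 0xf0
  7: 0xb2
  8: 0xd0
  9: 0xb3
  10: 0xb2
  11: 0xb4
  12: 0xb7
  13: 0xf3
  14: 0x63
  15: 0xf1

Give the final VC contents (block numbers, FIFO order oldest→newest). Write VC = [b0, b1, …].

VC = [8, 22, 26]

  [0] addr=0xf2 blk=30 s=2: MISS | VC []
  [1] addr=0x43 blk=8 s=0: MISS | VC []
  [2] addr=0xf1 blk=30 s=2: L1-HIT | VC []
  [3] addr=0x47 blk=8 s=0: L1-HIT | VC []
  [4] addr=0x64 blk=12 s=0: MISS | VC [8]
  [5] addr=0x41 blk=8 s=0: VC-HIT | VC [12]
  [6] addr=0xf0 blk=30 s=2: L1-HIT | VC [12]
  [7] addr=0xb2 blk=22 s=2: MISS | VC [12, 30]
  [8] addr=0xd0 blk=26 s=2: MISS | VC [12, 30, 22]
  [9] addr=0xb3 blk=22 s=2: VC-HIT | VC [12, 30, 26]
  [10] addr=0xb2 blk=22 s=2: L1-HIT | VC [12, 30, 26]
  [11] addr=0xb4 blk=22 s=2: L1-HIT | VC [12, 30, 26]
  [12] addr=0xb7 blk=22 s=2: L1-HIT | VC [12, 30, 26]
  [13] addr=0xf3 blk=30 s=2: VC-HIT | VC [12, 22, 26]
  [14] addr=0x63 blk=12 s=0: VC-HIT | VC [8, 22, 26]
  [15] addr=0xf1 blk=30 s=2: L1-HIT | VC [8, 22, 26]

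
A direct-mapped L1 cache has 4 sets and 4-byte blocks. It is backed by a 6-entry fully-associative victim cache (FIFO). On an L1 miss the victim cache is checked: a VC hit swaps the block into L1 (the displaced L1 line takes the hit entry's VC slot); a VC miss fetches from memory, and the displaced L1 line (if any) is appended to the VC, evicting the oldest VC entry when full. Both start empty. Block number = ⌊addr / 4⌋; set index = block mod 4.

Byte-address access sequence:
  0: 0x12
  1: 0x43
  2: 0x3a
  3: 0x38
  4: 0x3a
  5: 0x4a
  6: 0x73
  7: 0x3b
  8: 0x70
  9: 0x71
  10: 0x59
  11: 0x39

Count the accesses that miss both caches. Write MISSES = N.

#0 0x12→b4/s0 MISS; vc=[]
#1 0x43→b16/s0 MISS; vc=[4]
#2 0x3a→b14/s2 MISS; vc=[4]
#3 0x38→b14/s2 L1-HIT; vc=[4]
#4 0x3a→b14/s2 L1-HIT; vc=[4]
#5 0x4a→b18/s2 MISS; vc=[4,14]
#6 0x73→b28/s0 MISS; vc=[4,14,16]
#7 0x3b→b14/s2 VC-HIT; vc=[4,18,16]
#8 0x70→b28/s0 L1-HIT; vc=[4,18,16]
#9 0x71→b28/s0 L1-HIT; vc=[4,18,16]
#10 0x59→b22/s2 MISS; vc=[4,18,16,14]
#11 0x39→b14/s2 VC-HIT; vc=[4,18,16,22]

MISSES = 6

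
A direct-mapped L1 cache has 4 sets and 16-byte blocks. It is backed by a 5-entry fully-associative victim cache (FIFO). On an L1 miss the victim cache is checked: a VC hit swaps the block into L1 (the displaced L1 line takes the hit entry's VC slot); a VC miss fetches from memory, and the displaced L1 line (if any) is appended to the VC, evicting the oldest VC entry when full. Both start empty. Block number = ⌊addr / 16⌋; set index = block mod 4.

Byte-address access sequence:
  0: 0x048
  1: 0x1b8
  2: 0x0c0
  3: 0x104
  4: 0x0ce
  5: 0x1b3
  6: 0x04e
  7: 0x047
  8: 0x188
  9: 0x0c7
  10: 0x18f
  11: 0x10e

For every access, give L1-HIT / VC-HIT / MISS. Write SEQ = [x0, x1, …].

SEQ = [MISS, MISS, MISS, MISS, VC-HIT, L1-HIT, VC-HIT, L1-HIT, MISS, VC-HIT, VC-HIT, VC-HIT]

  [0] addr=0x48 blk=4 s=0: MISS | VC []
  [1] addr=0x1b8 blk=27 s=3: MISS | VC []
  [2] addr=0xc0 blk=12 s=0: MISS | VC [4]
  [3] addr=0x104 blk=16 s=0: MISS | VC [4, 12]
  [4] addr=0xce blk=12 s=0: VC-HIT | VC [4, 16]
  [5] addr=0x1b3 blk=27 s=3: L1-HIT | VC [4, 16]
  [6] addr=0x4e blk=4 s=0: VC-HIT | VC [12, 16]
  [7] addr=0x47 blk=4 s=0: L1-HIT | VC [12, 16]
  [8] addr=0x188 blk=24 s=0: MISS | VC [12, 16, 4]
  [9] addr=0xc7 blk=12 s=0: VC-HIT | VC [24, 16, 4]
  [10] addr=0x18f blk=24 s=0: VC-HIT | VC [12, 16, 4]
  [11] addr=0x10e blk=16 s=0: VC-HIT | VC [12, 24, 4]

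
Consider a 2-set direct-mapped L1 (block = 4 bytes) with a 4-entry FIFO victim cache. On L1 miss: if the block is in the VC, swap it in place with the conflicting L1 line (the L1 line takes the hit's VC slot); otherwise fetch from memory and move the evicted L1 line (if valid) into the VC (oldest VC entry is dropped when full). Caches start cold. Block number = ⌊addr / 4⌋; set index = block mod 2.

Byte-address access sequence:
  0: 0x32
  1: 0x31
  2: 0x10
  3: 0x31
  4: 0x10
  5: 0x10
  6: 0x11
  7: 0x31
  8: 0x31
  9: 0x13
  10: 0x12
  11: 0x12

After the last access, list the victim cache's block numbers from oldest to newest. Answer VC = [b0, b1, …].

VC = [12]

#0 0x32→b12/s0 MISS; vc=[]
#1 0x31→b12/s0 L1-HIT; vc=[]
#2 0x10→b4/s0 MISS; vc=[12]
#3 0x31→b12/s0 VC-HIT; vc=[4]
#4 0x10→b4/s0 VC-HIT; vc=[12]
#5 0x10→b4/s0 L1-HIT; vc=[12]
#6 0x11→b4/s0 L1-HIT; vc=[12]
#7 0x31→b12/s0 VC-HIT; vc=[4]
#8 0x31→b12/s0 L1-HIT; vc=[4]
#9 0x13→b4/s0 VC-HIT; vc=[12]
#10 0x12→b4/s0 L1-HIT; vc=[12]
#11 0x12→b4/s0 L1-HIT; vc=[12]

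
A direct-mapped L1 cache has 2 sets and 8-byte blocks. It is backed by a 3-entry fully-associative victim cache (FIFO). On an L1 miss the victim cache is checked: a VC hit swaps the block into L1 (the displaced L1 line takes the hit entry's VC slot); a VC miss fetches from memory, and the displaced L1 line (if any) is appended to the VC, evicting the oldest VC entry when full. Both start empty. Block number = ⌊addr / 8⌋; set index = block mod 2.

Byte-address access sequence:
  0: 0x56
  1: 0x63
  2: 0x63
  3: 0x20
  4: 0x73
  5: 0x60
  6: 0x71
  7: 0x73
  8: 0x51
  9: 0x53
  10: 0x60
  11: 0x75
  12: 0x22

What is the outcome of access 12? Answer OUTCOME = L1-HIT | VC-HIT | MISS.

OUTCOME = VC-HIT

  [0] addr=0x56 blk=10 s=0: MISS | VC []
  [1] addr=0x63 blk=12 s=0: MISS | VC [10]
  [2] addr=0x63 blk=12 s=0: L1-HIT | VC [10]
  [3] addr=0x20 blk=4 s=0: MISS | VC [10, 12]
  [4] addr=0x73 blk=14 s=0: MISS | VC [10, 12, 4]
  [5] addr=0x60 blk=12 s=0: VC-HIT | VC [10, 14, 4]
  [6] addr=0x71 blk=14 s=0: VC-HIT | VC [10, 12, 4]
  [7] addr=0x73 blk=14 s=0: L1-HIT | VC [10, 12, 4]
  [8] addr=0x51 blk=10 s=0: VC-HIT | VC [14, 12, 4]
  [9] addr=0x53 blk=10 s=0: L1-HIT | VC [14, 12, 4]
  [10] addr=0x60 blk=12 s=0: VC-HIT | VC [14, 10, 4]
  [11] addr=0x75 blk=14 s=0: VC-HIT | VC [12, 10, 4]
  [12] addr=0x22 blk=4 s=0: VC-HIT | VC [12, 10, 14]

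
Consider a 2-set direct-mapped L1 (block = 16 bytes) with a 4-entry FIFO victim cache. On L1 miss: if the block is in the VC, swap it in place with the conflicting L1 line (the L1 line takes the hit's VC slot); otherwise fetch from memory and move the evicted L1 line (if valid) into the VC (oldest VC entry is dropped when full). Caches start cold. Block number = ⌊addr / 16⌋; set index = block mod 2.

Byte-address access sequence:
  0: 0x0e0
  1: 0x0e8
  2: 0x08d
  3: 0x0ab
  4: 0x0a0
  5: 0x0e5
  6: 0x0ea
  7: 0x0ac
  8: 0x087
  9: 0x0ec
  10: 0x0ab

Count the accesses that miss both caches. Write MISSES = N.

0: 0xe0 (blk 14, set 0) → MISS  vc=[]
1: 0xe8 (blk 14, set 0) → L1-HIT  vc=[]
2: 0x8d (blk 8, set 0) → MISS  vc=[14]
3: 0xab (blk 10, set 0) → MISS  vc=[14, 8]
4: 0xa0 (blk 10, set 0) → L1-HIT  vc=[14, 8]
5: 0xe5 (blk 14, set 0) → VC-HIT  vc=[10, 8]
6: 0xea (blk 14, set 0) → L1-HIT  vc=[10, 8]
7: 0xac (blk 10, set 0) → VC-HIT  vc=[14, 8]
8: 0x87 (blk 8, set 0) → VC-HIT  vc=[14, 10]
9: 0xec (blk 14, set 0) → VC-HIT  vc=[8, 10]
10: 0xab (blk 10, set 0) → VC-HIT  vc=[8, 14]

MISSES = 3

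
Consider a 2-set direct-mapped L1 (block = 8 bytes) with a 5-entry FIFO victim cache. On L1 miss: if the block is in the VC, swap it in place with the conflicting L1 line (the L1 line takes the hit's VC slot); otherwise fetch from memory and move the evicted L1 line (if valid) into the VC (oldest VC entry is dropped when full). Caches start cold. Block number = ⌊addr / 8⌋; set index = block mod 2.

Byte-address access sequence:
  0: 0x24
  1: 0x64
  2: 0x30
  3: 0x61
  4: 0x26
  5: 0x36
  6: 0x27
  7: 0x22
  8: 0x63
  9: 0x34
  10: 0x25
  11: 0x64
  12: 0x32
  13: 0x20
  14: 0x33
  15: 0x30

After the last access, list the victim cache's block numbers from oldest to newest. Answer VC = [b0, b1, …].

VC = [12, 4]

0: 0x24 (blk 4, set 0) → MISS  vc=[]
1: 0x64 (blk 12, set 0) → MISS  vc=[4]
2: 0x30 (blk 6, set 0) → MISS  vc=[4, 12]
3: 0x61 (blk 12, set 0) → VC-HIT  vc=[4, 6]
4: 0x26 (blk 4, set 0) → VC-HIT  vc=[12, 6]
5: 0x36 (blk 6, set 0) → VC-HIT  vc=[12, 4]
6: 0x27 (blk 4, set 0) → VC-HIT  vc=[12, 6]
7: 0x22 (blk 4, set 0) → L1-HIT  vc=[12, 6]
8: 0x63 (blk 12, set 0) → VC-HIT  vc=[4, 6]
9: 0x34 (blk 6, set 0) → VC-HIT  vc=[4, 12]
10: 0x25 (blk 4, set 0) → VC-HIT  vc=[6, 12]
11: 0x64 (blk 12, set 0) → VC-HIT  vc=[6, 4]
12: 0x32 (blk 6, set 0) → VC-HIT  vc=[12, 4]
13: 0x20 (blk 4, set 0) → VC-HIT  vc=[12, 6]
14: 0x33 (blk 6, set 0) → VC-HIT  vc=[12, 4]
15: 0x30 (blk 6, set 0) → L1-HIT  vc=[12, 4]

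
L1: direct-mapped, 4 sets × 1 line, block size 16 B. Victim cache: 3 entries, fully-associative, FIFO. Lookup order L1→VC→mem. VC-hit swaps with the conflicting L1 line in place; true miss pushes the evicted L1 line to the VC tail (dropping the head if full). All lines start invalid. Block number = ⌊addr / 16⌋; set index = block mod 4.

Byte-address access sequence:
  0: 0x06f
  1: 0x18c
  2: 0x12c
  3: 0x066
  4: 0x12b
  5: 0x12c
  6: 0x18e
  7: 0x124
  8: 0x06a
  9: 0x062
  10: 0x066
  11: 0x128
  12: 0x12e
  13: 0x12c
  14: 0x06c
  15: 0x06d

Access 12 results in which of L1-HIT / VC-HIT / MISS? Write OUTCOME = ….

OUTCOME = L1-HIT

  [0] addr=0x6f blk=6 s=2: MISS | VC []
  [1] addr=0x18c blk=24 s=0: MISS | VC []
  [2] addr=0x12c blk=18 s=2: MISS | VC [6]
  [3] addr=0x66 blk=6 s=2: VC-HIT | VC [18]
  [4] addr=0x12b blk=18 s=2: VC-HIT | VC [6]
  [5] addr=0x12c blk=18 s=2: L1-HIT | VC [6]
  [6] addr=0x18e blk=24 s=0: L1-HIT | VC [6]
  [7] addr=0x124 blk=18 s=2: L1-HIT | VC [6]
  [8] addr=0x6a blk=6 s=2: VC-HIT | VC [18]
  [9] addr=0x62 blk=6 s=2: L1-HIT | VC [18]
  [10] addr=0x66 blk=6 s=2: L1-HIT | VC [18]
  [11] addr=0x128 blk=18 s=2: VC-HIT | VC [6]
  [12] addr=0x12e blk=18 s=2: L1-HIT | VC [6]
  [13] addr=0x12c blk=18 s=2: L1-HIT | VC [6]
  [14] addr=0x6c blk=6 s=2: VC-HIT | VC [18]
  [15] addr=0x6d blk=6 s=2: L1-HIT | VC [18]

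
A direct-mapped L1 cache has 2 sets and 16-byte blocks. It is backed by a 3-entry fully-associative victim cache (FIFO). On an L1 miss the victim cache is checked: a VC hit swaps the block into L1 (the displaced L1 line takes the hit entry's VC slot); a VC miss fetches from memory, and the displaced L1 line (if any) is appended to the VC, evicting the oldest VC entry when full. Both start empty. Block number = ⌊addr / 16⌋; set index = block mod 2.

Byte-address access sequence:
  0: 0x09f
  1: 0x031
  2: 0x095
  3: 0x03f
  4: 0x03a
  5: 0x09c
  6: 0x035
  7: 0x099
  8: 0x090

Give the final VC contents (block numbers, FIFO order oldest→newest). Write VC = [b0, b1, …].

VC = [3]

#0 0x9f→b9/s1 MISS; vc=[]
#1 0x31→b3/s1 MISS; vc=[9]
#2 0x95→b9/s1 VC-HIT; vc=[3]
#3 0x3f→b3/s1 VC-HIT; vc=[9]
#4 0x3a→b3/s1 L1-HIT; vc=[9]
#5 0x9c→b9/s1 VC-HIT; vc=[3]
#6 0x35→b3/s1 VC-HIT; vc=[9]
#7 0x99→b9/s1 VC-HIT; vc=[3]
#8 0x90→b9/s1 L1-HIT; vc=[3]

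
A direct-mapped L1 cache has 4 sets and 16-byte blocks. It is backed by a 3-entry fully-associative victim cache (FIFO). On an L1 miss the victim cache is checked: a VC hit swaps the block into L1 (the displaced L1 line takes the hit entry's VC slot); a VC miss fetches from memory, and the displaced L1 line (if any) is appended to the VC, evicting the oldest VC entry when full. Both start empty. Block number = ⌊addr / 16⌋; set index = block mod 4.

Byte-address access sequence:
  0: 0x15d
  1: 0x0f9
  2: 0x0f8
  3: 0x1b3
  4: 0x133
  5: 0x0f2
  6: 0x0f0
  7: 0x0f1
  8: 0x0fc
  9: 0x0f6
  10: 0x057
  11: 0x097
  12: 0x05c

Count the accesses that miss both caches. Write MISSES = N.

MISSES = 6

0: 0x15d (blk 21, set 1) → MISS  vc=[]
1: 0xf9 (blk 15, set 3) → MISS  vc=[]
2: 0xf8 (blk 15, set 3) → L1-HIT  vc=[]
3: 0x1b3 (blk 27, set 3) → MISS  vc=[15]
4: 0x133 (blk 19, set 3) → MISS  vc=[15, 27]
5: 0xf2 (blk 15, set 3) → VC-HIT  vc=[19, 27]
6: 0xf0 (blk 15, set 3) → L1-HIT  vc=[19, 27]
7: 0xf1 (blk 15, set 3) → L1-HIT  vc=[19, 27]
8: 0xfc (blk 15, set 3) → L1-HIT  vc=[19, 27]
9: 0xf6 (blk 15, set 3) → L1-HIT  vc=[19, 27]
10: 0x57 (blk 5, set 1) → MISS  vc=[19, 27, 21]
11: 0x97 (blk 9, set 1) → MISS  vc=[27, 21, 5]
12: 0x5c (blk 5, set 1) → VC-HIT  vc=[27, 21, 9]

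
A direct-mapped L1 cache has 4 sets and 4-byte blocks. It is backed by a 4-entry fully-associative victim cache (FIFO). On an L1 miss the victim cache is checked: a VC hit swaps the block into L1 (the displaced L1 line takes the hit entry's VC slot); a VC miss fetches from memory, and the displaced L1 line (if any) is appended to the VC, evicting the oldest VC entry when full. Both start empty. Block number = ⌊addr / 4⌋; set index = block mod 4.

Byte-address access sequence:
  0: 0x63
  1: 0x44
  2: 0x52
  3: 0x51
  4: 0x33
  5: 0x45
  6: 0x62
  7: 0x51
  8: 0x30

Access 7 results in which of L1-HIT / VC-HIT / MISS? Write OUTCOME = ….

0: 0x63 (blk 24, set 0) → MISS  vc=[]
1: 0x44 (blk 17, set 1) → MISS  vc=[]
2: 0x52 (blk 20, set 0) → MISS  vc=[24]
3: 0x51 (blk 20, set 0) → L1-HIT  vc=[24]
4: 0x33 (blk 12, set 0) → MISS  vc=[24, 20]
5: 0x45 (blk 17, set 1) → L1-HIT  vc=[24, 20]
6: 0x62 (blk 24, set 0) → VC-HIT  vc=[12, 20]
7: 0x51 (blk 20, set 0) → VC-HIT  vc=[12, 24]
8: 0x30 (blk 12, set 0) → VC-HIT  vc=[20, 24]

OUTCOME = VC-HIT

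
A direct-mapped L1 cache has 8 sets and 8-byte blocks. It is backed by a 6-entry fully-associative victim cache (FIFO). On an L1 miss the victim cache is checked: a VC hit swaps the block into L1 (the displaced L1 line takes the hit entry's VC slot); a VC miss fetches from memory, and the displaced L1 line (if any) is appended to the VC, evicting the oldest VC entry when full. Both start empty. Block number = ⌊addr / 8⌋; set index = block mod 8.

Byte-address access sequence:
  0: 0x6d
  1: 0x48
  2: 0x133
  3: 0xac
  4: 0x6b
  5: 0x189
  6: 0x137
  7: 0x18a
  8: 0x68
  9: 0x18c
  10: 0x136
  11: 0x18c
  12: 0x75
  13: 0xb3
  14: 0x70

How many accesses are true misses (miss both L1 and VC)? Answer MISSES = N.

  [0] addr=0x6d blk=13 s=5: MISS | VC []
  [1] addr=0x48 blk=9 s=1: MISS | VC []
  [2] addr=0x133 blk=38 s=6: MISS | VC []
  [3] addr=0xac blk=21 s=5: MISS | VC [13]
  [4] addr=0x6b blk=13 s=5: VC-HIT | VC [21]
  [5] addr=0x189 blk=49 s=1: MISS | VC [21, 9]
  [6] addr=0x137 blk=38 s=6: L1-HIT | VC [21, 9]
  [7] addr=0x18a blk=49 s=1: L1-HIT | VC [21, 9]
  [8] addr=0x68 blk=13 s=5: L1-HIT | VC [21, 9]
  [9] addr=0x18c blk=49 s=1: L1-HIT | VC [21, 9]
  [10] addr=0x136 blk=38 s=6: L1-HIT | VC [21, 9]
  [11] addr=0x18c blk=49 s=1: L1-HIT | VC [21, 9]
  [12] addr=0x75 blk=14 s=6: MISS | VC [21, 9, 38]
  [13] addr=0xb3 blk=22 s=6: MISS | VC [21, 9, 38, 14]
  [14] addr=0x70 blk=14 s=6: VC-HIT | VC [21, 9, 38, 22]

MISSES = 7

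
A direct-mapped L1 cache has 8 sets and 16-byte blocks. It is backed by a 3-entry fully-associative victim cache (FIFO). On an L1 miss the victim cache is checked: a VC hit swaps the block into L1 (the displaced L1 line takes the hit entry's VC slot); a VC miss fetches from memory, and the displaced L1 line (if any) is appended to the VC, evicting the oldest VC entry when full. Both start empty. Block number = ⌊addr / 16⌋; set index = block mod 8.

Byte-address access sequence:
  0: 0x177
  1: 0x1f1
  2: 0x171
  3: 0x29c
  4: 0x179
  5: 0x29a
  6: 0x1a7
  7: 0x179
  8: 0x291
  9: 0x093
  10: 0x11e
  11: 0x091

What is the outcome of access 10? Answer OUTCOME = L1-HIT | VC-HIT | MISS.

OUTCOME = MISS

#0 0x177→b23/s7 MISS; vc=[]
#1 0x1f1→b31/s7 MISS; vc=[23]
#2 0x171→b23/s7 VC-HIT; vc=[31]
#3 0x29c→b41/s1 MISS; vc=[31]
#4 0x179→b23/s7 L1-HIT; vc=[31]
#5 0x29a→b41/s1 L1-HIT; vc=[31]
#6 0x1a7→b26/s2 MISS; vc=[31]
#7 0x179→b23/s7 L1-HIT; vc=[31]
#8 0x291→b41/s1 L1-HIT; vc=[31]
#9 0x93→b9/s1 MISS; vc=[31,41]
#10 0x11e→b17/s1 MISS; vc=[31,41,9]
#11 0x91→b9/s1 VC-HIT; vc=[31,41,17]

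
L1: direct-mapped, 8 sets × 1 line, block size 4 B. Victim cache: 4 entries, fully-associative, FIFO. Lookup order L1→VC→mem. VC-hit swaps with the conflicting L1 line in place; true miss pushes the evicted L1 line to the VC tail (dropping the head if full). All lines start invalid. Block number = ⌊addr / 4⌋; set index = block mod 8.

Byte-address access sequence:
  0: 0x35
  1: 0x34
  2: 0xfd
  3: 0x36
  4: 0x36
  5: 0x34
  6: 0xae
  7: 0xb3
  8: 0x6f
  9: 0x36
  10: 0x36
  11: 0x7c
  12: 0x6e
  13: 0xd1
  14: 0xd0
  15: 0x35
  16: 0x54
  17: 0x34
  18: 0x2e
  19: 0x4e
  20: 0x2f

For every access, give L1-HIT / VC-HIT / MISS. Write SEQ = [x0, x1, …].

SEQ = [MISS, L1-HIT, MISS, L1-HIT, L1-HIT, L1-HIT, MISS, MISS, MISS, L1-HIT, L1-HIT, MISS, L1-HIT, MISS, L1-HIT, L1-HIT, MISS, VC-HIT, MISS, MISS, VC-HIT]

  [0] addr=0x35 blk=13 s=5: MISS | VC []
  [1] addr=0x34 blk=13 s=5: L1-HIT | VC []
  [2] addr=0xfd blk=63 s=7: MISS | VC []
  [3] addr=0x36 blk=13 s=5: L1-HIT | VC []
  [4] addr=0x36 blk=13 s=5: L1-HIT | VC []
  [5] addr=0x34 blk=13 s=5: L1-HIT | VC []
  [6] addr=0xae blk=43 s=3: MISS | VC []
  [7] addr=0xb3 blk=44 s=4: MISS | VC []
  [8] addr=0x6f blk=27 s=3: MISS | VC [43]
  [9] addr=0x36 blk=13 s=5: L1-HIT | VC [43]
  [10] addr=0x36 blk=13 s=5: L1-HIT | VC [43]
  [11] addr=0x7c blk=31 s=7: MISS | VC [43, 63]
  [12] addr=0x6e blk=27 s=3: L1-HIT | VC [43, 63]
  [13] addr=0xd1 blk=52 s=4: MISS | VC [43, 63, 44]
  [14] addr=0xd0 blk=52 s=4: L1-HIT | VC [43, 63, 44]
  [15] addr=0x35 blk=13 s=5: L1-HIT | VC [43, 63, 44]
  [16] addr=0x54 blk=21 s=5: MISS | VC [43, 63, 44, 13]
  [17] addr=0x34 blk=13 s=5: VC-HIT | VC [43, 63, 44, 21]
  [18] addr=0x2e blk=11 s=3: MISS | VC [63, 44, 21, 27]
  [19] addr=0x4e blk=19 s=3: MISS | VC [44, 21, 27, 11]
  [20] addr=0x2f blk=11 s=3: VC-HIT | VC [44, 21, 27, 19]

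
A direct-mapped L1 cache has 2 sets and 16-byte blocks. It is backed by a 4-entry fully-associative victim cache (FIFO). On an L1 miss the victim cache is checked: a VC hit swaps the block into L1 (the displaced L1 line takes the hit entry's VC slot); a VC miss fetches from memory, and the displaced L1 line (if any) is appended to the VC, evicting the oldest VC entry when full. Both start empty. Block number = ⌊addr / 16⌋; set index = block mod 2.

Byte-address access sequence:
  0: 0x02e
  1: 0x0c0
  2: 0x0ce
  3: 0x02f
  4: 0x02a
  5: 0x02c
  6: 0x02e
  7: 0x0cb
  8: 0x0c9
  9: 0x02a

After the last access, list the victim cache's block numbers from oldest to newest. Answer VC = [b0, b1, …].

#0 0x2e→b2/s0 MISS; vc=[]
#1 0xc0→b12/s0 MISS; vc=[2]
#2 0xce→b12/s0 L1-HIT; vc=[2]
#3 0x2f→b2/s0 VC-HIT; vc=[12]
#4 0x2a→b2/s0 L1-HIT; vc=[12]
#5 0x2c→b2/s0 L1-HIT; vc=[12]
#6 0x2e→b2/s0 L1-HIT; vc=[12]
#7 0xcb→b12/s0 VC-HIT; vc=[2]
#8 0xc9→b12/s0 L1-HIT; vc=[2]
#9 0x2a→b2/s0 VC-HIT; vc=[12]

VC = [12]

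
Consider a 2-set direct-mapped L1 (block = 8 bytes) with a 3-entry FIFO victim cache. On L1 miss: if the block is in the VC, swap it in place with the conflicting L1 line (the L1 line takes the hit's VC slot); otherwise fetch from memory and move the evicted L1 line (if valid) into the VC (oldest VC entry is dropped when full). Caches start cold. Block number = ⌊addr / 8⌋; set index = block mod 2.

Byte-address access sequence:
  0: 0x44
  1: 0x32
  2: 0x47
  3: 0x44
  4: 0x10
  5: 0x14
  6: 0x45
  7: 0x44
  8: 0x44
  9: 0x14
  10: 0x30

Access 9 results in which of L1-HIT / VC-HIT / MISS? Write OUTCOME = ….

OUTCOME = VC-HIT

  [0] addr=0x44 blk=8 s=0: MISS | VC []
  [1] addr=0x32 blk=6 s=0: MISS | VC [8]
  [2] addr=0x47 blk=8 s=0: VC-HIT | VC [6]
  [3] addr=0x44 blk=8 s=0: L1-HIT | VC [6]
  [4] addr=0x10 blk=2 s=0: MISS | VC [6, 8]
  [5] addr=0x14 blk=2 s=0: L1-HIT | VC [6, 8]
  [6] addr=0x45 blk=8 s=0: VC-HIT | VC [6, 2]
  [7] addr=0x44 blk=8 s=0: L1-HIT | VC [6, 2]
  [8] addr=0x44 blk=8 s=0: L1-HIT | VC [6, 2]
  [9] addr=0x14 blk=2 s=0: VC-HIT | VC [6, 8]
  [10] addr=0x30 blk=6 s=0: VC-HIT | VC [2, 8]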